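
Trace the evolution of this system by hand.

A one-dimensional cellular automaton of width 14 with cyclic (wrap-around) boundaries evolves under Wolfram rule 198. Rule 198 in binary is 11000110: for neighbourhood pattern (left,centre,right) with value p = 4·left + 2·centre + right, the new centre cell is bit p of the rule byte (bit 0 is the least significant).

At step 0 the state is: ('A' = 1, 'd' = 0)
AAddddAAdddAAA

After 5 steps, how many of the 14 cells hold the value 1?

step 0: AAddddAAdddAAA
step 1: AAdddAdAddAdAA
step 2: AAddAAdAdAAddA
step 3: AAdAdAdAddAdAd
step 4: dAdAdAdAdAAdAd
step 5: AAdAdAdAddAdAd

7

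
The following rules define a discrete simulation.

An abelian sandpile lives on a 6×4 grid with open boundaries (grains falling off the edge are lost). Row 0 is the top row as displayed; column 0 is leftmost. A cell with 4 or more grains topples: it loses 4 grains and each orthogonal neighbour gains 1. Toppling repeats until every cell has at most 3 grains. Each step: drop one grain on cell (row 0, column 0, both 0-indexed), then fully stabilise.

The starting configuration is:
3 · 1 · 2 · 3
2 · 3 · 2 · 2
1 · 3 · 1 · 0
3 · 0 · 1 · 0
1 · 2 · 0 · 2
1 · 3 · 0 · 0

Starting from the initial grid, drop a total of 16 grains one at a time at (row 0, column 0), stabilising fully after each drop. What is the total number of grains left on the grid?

37

[0] 3 · 1 · 2 · 3
2 · 3 · 2 · 2
1 · 3 · 1 · 0
3 · 0 · 1 · 0
1 · 2 · 0 · 2
1 · 3 · 0 · 0
[1] 0 · 2 · 2 · 3
3 · 3 · 2 · 2
1 · 3 · 1 · 0
3 · 0 · 1 · 0
1 · 2 · 0 · 2
1 · 3 · 0 · 0
[2] 1 · 2 · 2 · 3
3 · 3 · 2 · 2
1 · 3 · 1 · 0
3 · 0 · 1 · 0
1 · 2 · 0 · 2
1 · 3 · 0 · 0
[3] 2 · 2 · 2 · 3
3 · 3 · 2 · 2
1 · 3 · 1 · 0
3 · 0 · 1 · 0
1 · 2 · 0 · 2
1 · 3 · 0 · 0
[4] 3 · 2 · 2 · 3
3 · 3 · 2 · 2
1 · 3 · 1 · 0
3 · 0 · 1 · 0
1 · 2 · 0 · 2
1 · 3 · 0 · 0
[5] 2 · 0 · 3 · 3
1 · 2 · 3 · 2
3 · 0 · 2 · 0
3 · 1 · 1 · 0
1 · 2 · 0 · 2
1 · 3 · 0 · 0
[6] 3 · 0 · 3 · 3
1 · 2 · 3 · 2
3 · 0 · 2 · 0
3 · 1 · 1 · 0
1 · 2 · 0 · 2
1 · 3 · 0 · 0
[7] 0 · 1 · 3 · 3
2 · 2 · 3 · 2
3 · 0 · 2 · 0
3 · 1 · 1 · 0
1 · 2 · 0 · 2
1 · 3 · 0 · 0
[8] 1 · 1 · 3 · 3
2 · 2 · 3 · 2
3 · 0 · 2 · 0
3 · 1 · 1 · 0
1 · 2 · 0 · 2
1 · 3 · 0 · 0
[9] 2 · 1 · 3 · 3
2 · 2 · 3 · 2
3 · 0 · 2 · 0
3 · 1 · 1 · 0
1 · 2 · 0 · 2
1 · 3 · 0 · 0
[10] 3 · 1 · 3 · 3
2 · 2 · 3 · 2
3 · 0 · 2 · 0
3 · 1 · 1 · 0
1 · 2 · 0 · 2
1 · 3 · 0 · 0
[11] 0 · 2 · 3 · 3
3 · 2 · 3 · 2
3 · 0 · 2 · 0
3 · 1 · 1 · 0
1 · 2 · 0 · 2
1 · 3 · 0 · 0
[12] 1 · 2 · 3 · 3
3 · 2 · 3 · 2
3 · 0 · 2 · 0
3 · 1 · 1 · 0
1 · 2 · 0 · 2
1 · 3 · 0 · 0
[13] 2 · 2 · 3 · 3
3 · 2 · 3 · 2
3 · 0 · 2 · 0
3 · 1 · 1 · 0
1 · 2 · 0 · 2
1 · 3 · 0 · 0
[14] 3 · 2 · 3 · 3
3 · 2 · 3 · 2
3 · 0 · 2 · 0
3 · 1 · 1 · 0
1 · 2 · 0 · 2
1 · 3 · 0 · 0
[15] 1 · 3 · 3 · 3
1 · 3 · 3 · 2
1 · 1 · 2 · 0
0 · 2 · 1 · 0
2 · 2 · 0 · 2
1 · 3 · 0 · 0
[16] 2 · 3 · 3 · 3
1 · 3 · 3 · 2
1 · 1 · 2 · 0
0 · 2 · 1 · 0
2 · 2 · 0 · 2
1 · 3 · 0 · 0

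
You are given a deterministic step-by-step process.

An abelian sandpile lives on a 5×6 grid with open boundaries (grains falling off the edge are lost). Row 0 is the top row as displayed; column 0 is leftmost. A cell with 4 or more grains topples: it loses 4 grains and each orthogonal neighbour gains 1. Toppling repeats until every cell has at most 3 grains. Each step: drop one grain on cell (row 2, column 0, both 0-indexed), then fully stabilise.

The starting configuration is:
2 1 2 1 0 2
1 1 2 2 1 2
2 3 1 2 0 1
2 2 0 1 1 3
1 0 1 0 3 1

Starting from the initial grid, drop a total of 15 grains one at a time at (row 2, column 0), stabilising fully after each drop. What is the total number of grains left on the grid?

0) 2 1 2 1 0 2
1 1 2 2 1 2
2 3 1 2 0 1
2 2 0 1 1 3
1 0 1 0 3 1
1) 2 1 2 1 0 2
1 1 2 2 1 2
3 3 1 2 0 1
2 2 0 1 1 3
1 0 1 0 3 1
2) 2 1 2 1 0 2
2 2 2 2 1 2
1 0 2 2 0 1
3 3 0 1 1 3
1 0 1 0 3 1
3) 2 1 2 1 0 2
2 2 2 2 1 2
2 0 2 2 0 1
3 3 0 1 1 3
1 0 1 0 3 1
4) 2 1 2 1 0 2
2 2 2 2 1 2
3 0 2 2 0 1
3 3 0 1 1 3
1 0 1 0 3 1
5) 2 1 2 1 0 2
3 2 2 2 1 2
1 2 2 2 0 1
1 0 1 1 1 3
2 1 1 0 3 1
6) 2 1 2 1 0 2
3 2 2 2 1 2
2 2 2 2 0 1
1 0 1 1 1 3
2 1 1 0 3 1
7) 2 1 2 1 0 2
3 2 2 2 1 2
3 2 2 2 0 1
1 0 1 1 1 3
2 1 1 0 3 1
8) 3 1 2 1 0 2
0 3 2 2 1 2
1 3 2 2 0 1
2 0 1 1 1 3
2 1 1 0 3 1
9) 3 1 2 1 0 2
0 3 2 2 1 2
2 3 2 2 0 1
2 0 1 1 1 3
2 1 1 0 3 1
10) 3 1 2 1 0 2
0 3 2 2 1 2
3 3 2 2 0 1
2 0 1 1 1 3
2 1 1 0 3 1
11) 3 2 2 1 0 2
2 0 3 2 1 2
1 1 3 2 0 1
3 1 1 1 1 3
2 1 1 0 3 1
12) 3 2 2 1 0 2
2 0 3 2 1 2
2 1 3 2 0 1
3 1 1 1 1 3
2 1 1 0 3 1
13) 3 2 2 1 0 2
2 0 3 2 1 2
3 1 3 2 0 1
3 1 1 1 1 3
2 1 1 0 3 1
14) 3 2 2 1 0 2
3 0 3 2 1 2
1 2 3 2 0 1
0 2 1 1 1 3
3 1 1 0 3 1
15) 3 2 2 1 0 2
3 0 3 2 1 2
2 2 3 2 0 1
0 2 1 1 1 3
3 1 1 0 3 1

48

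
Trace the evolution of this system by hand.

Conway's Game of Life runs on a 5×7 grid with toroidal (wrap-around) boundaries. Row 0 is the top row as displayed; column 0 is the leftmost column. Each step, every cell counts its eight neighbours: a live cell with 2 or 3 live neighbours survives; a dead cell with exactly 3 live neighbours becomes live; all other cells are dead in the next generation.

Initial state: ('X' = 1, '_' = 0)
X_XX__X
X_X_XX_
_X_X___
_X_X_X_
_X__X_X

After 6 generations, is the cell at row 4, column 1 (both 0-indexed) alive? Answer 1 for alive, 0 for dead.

gen 0: X_XX__X
X_X_XX_
_X_X___
_X_X_X_
_X__X_X
gen 1: __X____
X___XX_
XX_X_XX
_X_X_X_
_X__X_X
gen 2: XX_XX_X
X_XXXX_
_X_X___
_X_X___
XX_XXX_
gen 3: _______
_____X_
XX_____
_X_X___
_____X_
gen 4: _______
_______
XXX____
XXX____
_______
gen 5: _______
_X_____
X_X____
X_X____
_X_____
gen 6: _______
_X_____
X_X____
X_X____
_X_____

1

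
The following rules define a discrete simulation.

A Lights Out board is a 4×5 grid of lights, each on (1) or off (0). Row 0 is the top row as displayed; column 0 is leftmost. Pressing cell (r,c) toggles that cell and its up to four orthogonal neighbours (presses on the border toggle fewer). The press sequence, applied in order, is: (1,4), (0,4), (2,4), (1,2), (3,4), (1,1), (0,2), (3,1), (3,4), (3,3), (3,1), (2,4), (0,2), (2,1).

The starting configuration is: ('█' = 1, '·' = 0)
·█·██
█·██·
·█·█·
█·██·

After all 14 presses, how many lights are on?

gen 0: ·█·██
█·██·
·█·█·
█·██·
gen 1: ·█·█·
█·█·█
·█·██
█·██·
gen 2: ·█··█
█·█··
·█·██
█·██·
gen 3: ·█··█
█·█·█
·█···
█·███
gen 4: ·██·█
██·██
·██··
█·███
gen 5: ·██·█
██·██
·██·█
█·█··
gen 6: ··█·█
··███
··█·█
█·█··
gen 7: ·█·██
···██
··█·█
█·█··
gen 8: ·█·██
···██
·██·█
·█···
gen 9: ·█·██
···██
·██··
·█·██
gen 10: ·█·██
···██
·███·
·██··
gen 11: ·█·██
···██
··██·
█····
gen 12: ·█·██
···█·
··█·█
█···█
gen 13: ··█·█
··██·
··█·█
█···█
gen 14: ··█·█
·███·
██··█
██··█

11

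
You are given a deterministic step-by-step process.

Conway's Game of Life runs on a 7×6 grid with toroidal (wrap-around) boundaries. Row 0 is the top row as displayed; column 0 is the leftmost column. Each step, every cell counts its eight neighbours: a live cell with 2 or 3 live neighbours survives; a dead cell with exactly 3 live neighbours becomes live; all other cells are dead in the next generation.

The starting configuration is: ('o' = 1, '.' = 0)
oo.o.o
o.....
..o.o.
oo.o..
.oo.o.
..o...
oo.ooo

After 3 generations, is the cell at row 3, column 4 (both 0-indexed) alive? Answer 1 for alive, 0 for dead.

0

step 0: oo.o.o
o.....
..o.o.
oo.o..
.oo.o.
..o...
oo.ooo
step 1: ...o..
o.ooo.
o.oo.o
o...oo
o.....
......
...o..
step 2: ......
o.....
..o...
...oo.
o.....
......
......
step 3: ......
......
...o..
...o..
......
......
......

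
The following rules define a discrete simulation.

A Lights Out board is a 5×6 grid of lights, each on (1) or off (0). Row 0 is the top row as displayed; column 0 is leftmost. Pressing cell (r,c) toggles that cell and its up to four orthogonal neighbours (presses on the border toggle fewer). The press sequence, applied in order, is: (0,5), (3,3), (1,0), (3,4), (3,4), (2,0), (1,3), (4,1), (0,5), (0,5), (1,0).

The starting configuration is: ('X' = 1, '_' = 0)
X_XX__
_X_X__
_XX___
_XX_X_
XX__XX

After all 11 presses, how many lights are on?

17

0) X_XX__
_X_X__
_XX___
_XX_X_
XX__XX
1) X_XXXX
_X_X_X
_XX___
_XX_X_
XX__XX
2) X_XXXX
_X_X_X
_XXX__
_X_X__
XX_XXX
3) __XXXX
X__X_X
XXXX__
_X_X__
XX_XXX
4) __XXXX
X__X_X
XXXXX_
_X__XX
XX_X_X
5) __XXXX
X__X_X
XXXX__
_X_X__
XX_XXX
6) __XXXX
___X_X
__XX__
XX_X__
XX_XXX
7) __X_XX
__X_XX
__X___
XX_X__
XX_XXX
8) __X_XX
__X_XX
__X___
X__X__
__XXXX
9) __X___
__X_X_
__X___
X__X__
__XXXX
10) __X_XX
__X_XX
__X___
X__X__
__XXXX
11) X_X_XX
XXX_XX
X_X___
X__X__
__XXXX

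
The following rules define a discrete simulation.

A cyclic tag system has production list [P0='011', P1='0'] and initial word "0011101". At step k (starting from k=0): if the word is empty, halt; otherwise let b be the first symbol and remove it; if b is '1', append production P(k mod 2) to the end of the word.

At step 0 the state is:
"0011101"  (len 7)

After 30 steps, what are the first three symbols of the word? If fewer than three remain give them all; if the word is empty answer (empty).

t=0: "0011101"  (len 7)
t=1: "011101"  (len 6)
t=2: "11101"  (len 5)
t=3: "1101011"  (len 7)
t=4: "1010110"  (len 7)
t=5: "010110011"  (len 9)
t=6: "10110011"  (len 8)
t=7: "0110011011"  (len 10)
t=8: "110011011"  (len 9)
t=9: "10011011011"  (len 11)
t=10: "00110110110"  (len 11)
t=11: "0110110110"  (len 10)
t=12: "110110110"  (len 9)
t=13: "10110110011"  (len 11)
t=14: "01101100110"  (len 11)
t=15: "1101100110"  (len 10)
t=16: "1011001100"  (len 10)
t=17: "011001100011"  (len 12)
t=18: "11001100011"  (len 11)
t=19: "1001100011011"  (len 13)
t=20: "0011000110110"  (len 13)
t=21: "011000110110"  (len 12)
t=22: "11000110110"  (len 11)
t=23: "1000110110011"  (len 13)
t=24: "0001101100110"  (len 13)
t=25: "001101100110"  (len 12)
t=26: "01101100110"  (len 11)
t=27: "1101100110"  (len 10)
t=28: "1011001100"  (len 10)
t=29: "011001100011"  (len 12)
t=30: "11001100011"  (len 11)

110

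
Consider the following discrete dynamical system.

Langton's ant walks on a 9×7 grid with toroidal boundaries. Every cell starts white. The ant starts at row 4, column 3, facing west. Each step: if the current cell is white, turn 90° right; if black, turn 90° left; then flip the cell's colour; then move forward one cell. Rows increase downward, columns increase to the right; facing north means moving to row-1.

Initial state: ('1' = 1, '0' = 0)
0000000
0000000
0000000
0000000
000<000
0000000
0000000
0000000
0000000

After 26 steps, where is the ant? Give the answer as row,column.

t=0: 0000000
0000000
0000000
0000000
000<000
0000000
0000000
0000000
0000000
t=1: 0000000
0000000
0000000
000^000
0001000
0000000
0000000
0000000
0000000
t=2: 0000000
0000000
0000000
0001>00
0001000
0000000
0000000
0000000
0000000
t=3: 0000000
0000000
0000000
0001100
0001v00
0000000
0000000
0000000
0000000
t=4: 0000000
0000000
0000000
0001100
000<100
0000000
0000000
0000000
0000000
t=5: 0000000
0000000
0000000
0001100
0000100
000v000
0000000
0000000
0000000
t=6: 0000000
0000000
0000000
0001100
0000100
00<1000
0000000
0000000
0000000
t=7: 0000000
0000000
0000000
0001100
00^0100
0011000
0000000
0000000
0000000
t=8: 0000000
0000000
0000000
0001100
001>100
0011000
0000000
0000000
0000000
t=9: 0000000
0000000
0000000
0001100
0011100
001v000
0000000
0000000
0000000
t=10: 0000000
0000000
0000000
0001100
0011100
0010>00
0000000
0000000
0000000
t=11: 0000000
0000000
0000000
0001100
0011100
0010100
0000v00
0000000
0000000
t=12: 0000000
0000000
0000000
0001100
0011100
0010100
000<100
0000000
0000000
t=13: 0000000
0000000
0000000
0001100
0011100
001^100
0001100
0000000
0000000
t=14: 0000000
0000000
0000000
0001100
0011100
0011>00
0001100
0000000
0000000
t=15: 0000000
0000000
0000000
0001100
0011^00
0011000
0001100
0000000
0000000
t=16: 0000000
0000000
0000000
0001100
001<000
0011000
0001100
0000000
0000000
t=17: 0000000
0000000
0000000
0001100
0010000
001v000
0001100
0000000
0000000
t=18: 0000000
0000000
0000000
0001100
0010000
0010>00
0001100
0000000
0000000
t=19: 0000000
0000000
0000000
0001100
0010000
0010100
0001v00
0000000
0000000
t=20: 0000000
0000000
0000000
0001100
0010000
0010100
00010>0
0000000
0000000
t=21: 0000000
0000000
0000000
0001100
0010000
0010100
0001010
00000v0
0000000
t=22: 0000000
0000000
0000000
0001100
0010000
0010100
0001010
0000<10
0000000
t=23: 0000000
0000000
0000000
0001100
0010000
0010100
0001^10
0000110
0000000
t=24: 0000000
0000000
0000000
0001100
0010000
0010100
00011>0
0000110
0000000
t=25: 0000000
0000000
0000000
0001100
0010000
00101^0
0001100
0000110
0000000
t=26: 0000000
0000000
0000000
0001100
0010000
001011>
0001100
0000110
0000000

5,6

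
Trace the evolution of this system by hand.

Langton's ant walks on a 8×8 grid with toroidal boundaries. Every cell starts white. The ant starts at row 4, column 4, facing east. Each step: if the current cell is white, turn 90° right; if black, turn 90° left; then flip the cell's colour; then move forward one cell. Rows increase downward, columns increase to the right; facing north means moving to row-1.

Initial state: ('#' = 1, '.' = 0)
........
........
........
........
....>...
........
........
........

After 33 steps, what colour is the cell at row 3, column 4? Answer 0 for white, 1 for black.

step 0: ........
........
........
........
....>...
........
........
........
step 1: ........
........
........
........
....#...
....v...
........
........
step 2: ........
........
........
........
....#...
...<#...
........
........
step 3: ........
........
........
........
...^#...
...##...
........
........
step 4: ........
........
........
........
...#>...
...##...
........
........
step 5: ........
........
........
....^...
...#....
...##...
........
........
step 6: ........
........
........
....#>..
...#....
...##...
........
........
step 7: ........
........
........
....##..
...#.v..
...##...
........
........
step 8: ........
........
........
....##..
...#<#..
...##...
........
........
step 9: ........
........
........
....^#..
...###..
...##...
........
........
step 10: ........
........
........
...<.#..
...###..
...##...
........
........
step 11: ........
........
...^....
...#.#..
...###..
...##...
........
........
step 12: ........
........
...#>...
...#.#..
...###..
...##...
........
........
step 13: ........
........
...##...
...#v#..
...###..
...##...
........
........
step 14: ........
........
...##...
...<##..
...###..
...##...
........
........
step 15: ........
........
...##...
....##..
...v##..
...##...
........
........
step 16: ........
........
...##...
....##..
....>#..
...##...
........
........
step 17: ........
........
...##...
....^#..
.....#..
...##...
........
........
step 18: ........
........
...##...
...<.#..
.....#..
...##...
........
........
step 19: ........
........
...^#...
...#.#..
.....#..
...##...
........
........
step 20: ........
........
..<.#...
...#.#..
.....#..
...##...
........
........
step 21: ........
..^.....
..#.#...
...#.#..
.....#..
...##...
........
........
step 22: ........
..#>....
..#.#...
...#.#..
.....#..
...##...
........
........
step 23: ........
..##....
..#v#...
...#.#..
.....#..
...##...
........
........
step 24: ........
..##....
..<##...
...#.#..
.....#..
...##...
........
........
step 25: ........
..##....
...##...
..v#.#..
.....#..
...##...
........
........
step 26: ........
..##....
...##...
.<##.#..
.....#..
...##...
........
........
step 27: ........
..##....
.^.##...
.###.#..
.....#..
...##...
........
........
step 28: ........
..##....
.#>##...
.###.#..
.....#..
...##...
........
........
step 29: ........
..##....
.####...
.#v#.#..
.....#..
...##...
........
........
step 30: ........
..##....
.####...
.#.>.#..
.....#..
...##...
........
........
step 31: ........
..##....
.##^#...
.#...#..
.....#..
...##...
........
........
step 32: ........
..##....
.#<.#...
.#...#..
.....#..
...##...
........
........
step 33: ........
..##....
.#..#...
.#v..#..
.....#..
...##...
........
........

0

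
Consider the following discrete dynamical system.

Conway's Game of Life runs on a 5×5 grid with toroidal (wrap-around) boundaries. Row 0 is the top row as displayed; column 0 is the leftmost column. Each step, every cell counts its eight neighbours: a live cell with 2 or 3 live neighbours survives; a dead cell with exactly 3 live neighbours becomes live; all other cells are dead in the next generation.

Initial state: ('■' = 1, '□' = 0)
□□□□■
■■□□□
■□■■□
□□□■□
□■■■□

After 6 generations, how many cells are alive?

7

[0] □□□□■
■■□□□
■□■■□
□□□■□
□■■■□
[1] □□□■■
■■■■□
■□■■□
□□□□□
□□■■■
[2] □□□□□
■□□□□
■□□■□
□■□□□
□□■□■
[3] □□□□□
□□□□■
■■□□■
■■■■■
□□□□□
[4] □□□□□
□□□□■
□□□□□
□□■■□
■■■■■
[5] □■■□□
□□□□□
□□□■□
■□□□□
■■□□■
[6] □■■□□
□□■□□
□□□□□
■■□□□
□□■□■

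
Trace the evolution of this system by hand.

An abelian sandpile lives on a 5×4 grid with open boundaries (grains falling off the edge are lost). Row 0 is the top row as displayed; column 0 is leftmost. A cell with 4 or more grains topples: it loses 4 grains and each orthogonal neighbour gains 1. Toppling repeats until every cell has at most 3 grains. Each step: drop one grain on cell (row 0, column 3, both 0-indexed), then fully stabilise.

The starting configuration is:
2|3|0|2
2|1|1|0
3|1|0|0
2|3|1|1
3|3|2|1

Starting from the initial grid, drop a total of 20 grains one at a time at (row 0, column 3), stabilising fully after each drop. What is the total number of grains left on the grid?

[0] 2|3|0|2
2|1|1|0
3|1|0|0
2|3|1|1
3|3|2|1
[1] 2|3|0|3
2|1|1|0
3|1|0|0
2|3|1|1
3|3|2|1
[2] 2|3|1|0
2|1|1|1
3|1|0|0
2|3|1|1
3|3|2|1
[3] 2|3|1|1
2|1|1|1
3|1|0|0
2|3|1|1
3|3|2|1
[4] 2|3|1|2
2|1|1|1
3|1|0|0
2|3|1|1
3|3|2|1
[5] 2|3|1|3
2|1|1|1
3|1|0|0
2|3|1|1
3|3|2|1
[6] 2|3|2|0
2|1|1|2
3|1|0|0
2|3|1|1
3|3|2|1
[7] 2|3|2|1
2|1|1|2
3|1|0|0
2|3|1|1
3|3|2|1
[8] 2|3|2|2
2|1|1|2
3|1|0|0
2|3|1|1
3|3|2|1
[9] 2|3|2|3
2|1|1|2
3|1|0|0
2|3|1|1
3|3|2|1
[10] 2|3|3|0
2|1|1|3
3|1|0|0
2|3|1|1
3|3|2|1
[11] 2|3|3|1
2|1|1|3
3|1|0|0
2|3|1|1
3|3|2|1
[12] 2|3|3|2
2|1|1|3
3|1|0|0
2|3|1|1
3|3|2|1
[13] 2|3|3|3
2|1|1|3
3|1|0|0
2|3|1|1
3|3|2|1
[14] 3|0|1|2
2|2|3|0
3|1|0|1
2|3|1|1
3|3|2|1
[15] 3|0|1|3
2|2|3|0
3|1|0|1
2|3|1|1
3|3|2|1
[16] 3|0|2|0
2|2|3|1
3|1|0|1
2|3|1|1
3|3|2|1
[17] 3|0|2|1
2|2|3|1
3|1|0|1
2|3|1|1
3|3|2|1
[18] 3|0|2|2
2|2|3|1
3|1|0|1
2|3|1|1
3|3|2|1
[19] 3|0|2|3
2|2|3|1
3|1|0|1
2|3|1|1
3|3|2|1
[20] 3|0|3|0
2|2|3|2
3|1|0|1
2|3|1|1
3|3|2|1

36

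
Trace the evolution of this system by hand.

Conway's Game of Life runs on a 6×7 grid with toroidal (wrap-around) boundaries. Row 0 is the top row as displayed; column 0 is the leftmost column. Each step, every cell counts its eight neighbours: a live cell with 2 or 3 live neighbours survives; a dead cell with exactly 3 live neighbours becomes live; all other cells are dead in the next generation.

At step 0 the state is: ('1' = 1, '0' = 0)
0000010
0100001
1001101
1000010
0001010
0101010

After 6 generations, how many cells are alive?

step 0: 0000010
0100001
1001101
1000010
0001010
0101010
step 1: 1010111
0000101
0100100
1001010
0010010
0010011
step 2: 1100100
0100101
1001101
0111011
0111010
1010000
step 3: 0011011
0110101
0000000
0000000
0000010
1000101
step 4: 0010000
1110101
0000000
0000000
0000011
1001100
step 5: 0010111
1111000
1100000
0000000
0000111
0001111
step 6: 0000000
0001110
1000000
1000011
0001001
1000000

10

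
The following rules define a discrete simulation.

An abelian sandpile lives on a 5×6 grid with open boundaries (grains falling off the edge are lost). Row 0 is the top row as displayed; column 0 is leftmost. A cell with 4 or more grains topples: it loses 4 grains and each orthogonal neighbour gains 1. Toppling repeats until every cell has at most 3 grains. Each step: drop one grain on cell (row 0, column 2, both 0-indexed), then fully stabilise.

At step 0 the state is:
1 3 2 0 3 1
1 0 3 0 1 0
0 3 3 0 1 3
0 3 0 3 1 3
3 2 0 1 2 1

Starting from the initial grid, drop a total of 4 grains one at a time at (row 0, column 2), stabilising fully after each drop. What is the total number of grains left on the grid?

45

t=0: 1 3 2 0 3 1
1 0 3 0 1 0
0 3 3 0 1 3
0 3 0 3 1 3
3 2 0 1 2 1
t=1: 1 3 3 0 3 1
1 0 3 0 1 0
0 3 3 0 1 3
0 3 0 3 1 3
3 2 0 1 2 1
t=2: 2 0 2 1 3 1
1 3 1 1 1 0
1 1 1 1 1 3
1 0 2 3 1 3
3 3 0 1 2 1
t=3: 2 0 3 1 3 1
1 3 1 1 1 0
1 1 1 1 1 3
1 0 2 3 1 3
3 3 0 1 2 1
t=4: 2 1 0 2 3 1
1 3 2 1 1 0
1 1 1 1 1 3
1 0 2 3 1 3
3 3 0 1 2 1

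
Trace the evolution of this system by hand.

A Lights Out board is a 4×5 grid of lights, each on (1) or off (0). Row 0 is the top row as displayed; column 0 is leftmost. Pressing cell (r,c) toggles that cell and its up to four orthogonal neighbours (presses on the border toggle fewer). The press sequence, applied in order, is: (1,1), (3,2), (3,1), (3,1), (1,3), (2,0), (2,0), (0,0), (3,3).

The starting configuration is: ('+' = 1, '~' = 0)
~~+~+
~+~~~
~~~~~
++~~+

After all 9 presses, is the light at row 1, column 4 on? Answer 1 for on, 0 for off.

1

k=0  ~~+~+
~+~~~
~~~~~
++~~+
k=1  ~++~+
+~+~~
~+~~~
++~~+
k=2  ~++~+
+~+~~
~++~~
+~+++
k=3  ~++~+
+~+~~
~~+~~
~+~++
k=4  ~++~+
+~+~~
~++~~
+~+++
k=5  ~++++
+~~++
~+++~
+~+++
k=6  ~++++
~~~++
+~++~
~~+++
k=7  ~++++
+~~++
~+++~
+~+++
k=8  +~+++
~~~++
~+++~
+~+++
k=9  +~+++
~~~++
~++~~
+~~~~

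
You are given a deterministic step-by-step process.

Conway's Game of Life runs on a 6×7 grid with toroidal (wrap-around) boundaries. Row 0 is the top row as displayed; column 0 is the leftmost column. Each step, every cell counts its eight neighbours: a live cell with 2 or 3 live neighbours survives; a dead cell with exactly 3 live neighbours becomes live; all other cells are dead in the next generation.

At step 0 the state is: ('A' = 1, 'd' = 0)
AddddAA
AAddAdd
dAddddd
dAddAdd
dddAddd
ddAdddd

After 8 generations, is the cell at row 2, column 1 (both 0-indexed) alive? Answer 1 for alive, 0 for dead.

t=0: AddddAA
AAddAdd
dAddddd
dAddAdd
dddAddd
ddAdddd
t=1: AddddAA
dAdddAd
dAAdddd
ddAdddd
ddAAddd
ddddddA
t=2: AddddAd
dAAddAd
dAAdddd
ddddddd
ddAAddd
AddddAA
t=3: AdddAAd
AdAdddA
dAAdddd
dAdAddd
ddddddA
AAddAAd
t=4: dddAAdd
AdAAdAA
dddAddd
AAddddd
dAAdAAA
AAddAdd
t=5: ddddddd
ddAddAA
dddAAdd
AAdAAAA
ddAAAAA
AAddddA
t=6: dAdddAd
dddAAAd
dAddddd
AAddddd
ddddddd
AAAAAdA
t=7: dAddddd
ddAdAAd
AAAdAdd
AAddddd
dddAddA
AAAAAAA
t=8: ddddddd
AdAdAAd
AdAdAAA
dddAddA
dddAddd
dAdAAAA

0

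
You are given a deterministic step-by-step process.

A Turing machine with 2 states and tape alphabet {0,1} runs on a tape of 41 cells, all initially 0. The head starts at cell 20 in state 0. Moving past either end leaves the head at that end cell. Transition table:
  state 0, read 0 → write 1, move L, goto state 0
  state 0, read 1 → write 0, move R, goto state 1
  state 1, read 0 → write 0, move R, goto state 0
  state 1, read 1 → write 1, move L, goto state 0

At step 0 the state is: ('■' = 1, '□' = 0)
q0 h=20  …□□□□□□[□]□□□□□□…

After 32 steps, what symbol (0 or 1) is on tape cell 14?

1

[0] q0 h=20  …□□□□□□[□]□□□□□□…
[1] q0 h=19  …□□□□□□[□]■□□□□□…
[2] q0 h=18  …□□□□□□[□]■■□□□□…
[3] q0 h=17  …□□□□□□[□]■■■□□□…
[4] q0 h=16  …□□□□□□[□]■■■■□□…
[5] q0 h=15  …□□□□□□[□]■■■■■□…
[6] q0 h=14  …□□□□□□[□]■■■■■■…
[7] q0 h=13  …□□□□□□[□]■■■■■■…
[8] q0 h=12  …□□□□□□[□]■■■■■■…
[9] q0 h=11  …□□□□□□[□]■■■■■■…
[10] q0 h=10  …□□□□□□[□]■■■■■■…
[11] q0 h= 9  …□□□□□□[□]■■■■■■…
[12] q0 h= 8  …□□□□□□[□]■■■■■■…
[13] q0 h= 7  …□□□□□□[□]■■■■■■…
[14] q0 h= 6  |□□□□□□[□]■■■■■■…
[15] q0 h= 5  |□□□□□[□]■■■■■■…
[16] q0 h= 4  |□□□□[□]■■■■■■…
[17] q0 h= 3  |□□□[□]■■■■■■…
[18] q0 h= 2  |□□[□]■■■■■■…
[19] q0 h= 1  |□[□]■■■■■■…
[20] q0 h= 0  |[□]■■■■■■…
[21] q0 h= 0  |[■]■■■■■■…
[22] q1 h= 1  |□[■]■■■■■■…
[23] q0 h= 0  |[□]■■■■■■…
[24] q0 h= 0  |[■]■■■■■■…
[25] q1 h= 1  |□[■]■■■■■■…
[26] q0 h= 0  |[□]■■■■■■…
[27] q0 h= 0  |[■]■■■■■■…
[28] q1 h= 1  |□[■]■■■■■■…
[29] q0 h= 0  |[□]■■■■■■…
[30] q0 h= 0  |[■]■■■■■■…
[31] q1 h= 1  |□[■]■■■■■■…
[32] q0 h= 0  |[□]■■■■■■…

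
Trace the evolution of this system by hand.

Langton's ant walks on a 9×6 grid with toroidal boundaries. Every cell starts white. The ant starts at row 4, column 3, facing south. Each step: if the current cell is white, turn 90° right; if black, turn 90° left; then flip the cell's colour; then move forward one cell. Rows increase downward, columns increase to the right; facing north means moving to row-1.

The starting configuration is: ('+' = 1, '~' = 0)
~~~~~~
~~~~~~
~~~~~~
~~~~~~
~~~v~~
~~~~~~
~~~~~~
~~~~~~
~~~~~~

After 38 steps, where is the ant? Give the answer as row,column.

step 0: ~~~~~~
~~~~~~
~~~~~~
~~~~~~
~~~v~~
~~~~~~
~~~~~~
~~~~~~
~~~~~~
step 1: ~~~~~~
~~~~~~
~~~~~~
~~~~~~
~~<+~~
~~~~~~
~~~~~~
~~~~~~
~~~~~~
step 2: ~~~~~~
~~~~~~
~~~~~~
~~^~~~
~~++~~
~~~~~~
~~~~~~
~~~~~~
~~~~~~
step 3: ~~~~~~
~~~~~~
~~~~~~
~~+>~~
~~++~~
~~~~~~
~~~~~~
~~~~~~
~~~~~~
step 4: ~~~~~~
~~~~~~
~~~~~~
~~++~~
~~+v~~
~~~~~~
~~~~~~
~~~~~~
~~~~~~
step 5: ~~~~~~
~~~~~~
~~~~~~
~~++~~
~~+~>~
~~~~~~
~~~~~~
~~~~~~
~~~~~~
step 6: ~~~~~~
~~~~~~
~~~~~~
~~++~~
~~+~+~
~~~~v~
~~~~~~
~~~~~~
~~~~~~
step 7: ~~~~~~
~~~~~~
~~~~~~
~~++~~
~~+~+~
~~~<+~
~~~~~~
~~~~~~
~~~~~~
step 8: ~~~~~~
~~~~~~
~~~~~~
~~++~~
~~+^+~
~~~++~
~~~~~~
~~~~~~
~~~~~~
step 9: ~~~~~~
~~~~~~
~~~~~~
~~++~~
~~++>~
~~~++~
~~~~~~
~~~~~~
~~~~~~
step 10: ~~~~~~
~~~~~~
~~~~~~
~~++^~
~~++~~
~~~++~
~~~~~~
~~~~~~
~~~~~~
step 11: ~~~~~~
~~~~~~
~~~~~~
~~+++>
~~++~~
~~~++~
~~~~~~
~~~~~~
~~~~~~
step 12: ~~~~~~
~~~~~~
~~~~~~
~~++++
~~++~v
~~~++~
~~~~~~
~~~~~~
~~~~~~
step 13: ~~~~~~
~~~~~~
~~~~~~
~~++++
~~++<+
~~~++~
~~~~~~
~~~~~~
~~~~~~
step 14: ~~~~~~
~~~~~~
~~~~~~
~~++^+
~~++++
~~~++~
~~~~~~
~~~~~~
~~~~~~
step 15: ~~~~~~
~~~~~~
~~~~~~
~~+<~+
~~++++
~~~++~
~~~~~~
~~~~~~
~~~~~~
step 16: ~~~~~~
~~~~~~
~~~~~~
~~+~~+
~~+v++
~~~++~
~~~~~~
~~~~~~
~~~~~~
step 17: ~~~~~~
~~~~~~
~~~~~~
~~+~~+
~~+~>+
~~~++~
~~~~~~
~~~~~~
~~~~~~
step 18: ~~~~~~
~~~~~~
~~~~~~
~~+~^+
~~+~~+
~~~++~
~~~~~~
~~~~~~
~~~~~~
step 19: ~~~~~~
~~~~~~
~~~~~~
~~+~+>
~~+~~+
~~~++~
~~~~~~
~~~~~~
~~~~~~
step 20: ~~~~~~
~~~~~~
~~~~~^
~~+~+~
~~+~~+
~~~++~
~~~~~~
~~~~~~
~~~~~~
step 21: ~~~~~~
~~~~~~
>~~~~+
~~+~+~
~~+~~+
~~~++~
~~~~~~
~~~~~~
~~~~~~
step 22: ~~~~~~
~~~~~~
+~~~~+
v~+~+~
~~+~~+
~~~++~
~~~~~~
~~~~~~
~~~~~~
step 23: ~~~~~~
~~~~~~
+~~~~+
+~+~+<
~~+~~+
~~~++~
~~~~~~
~~~~~~
~~~~~~
step 24: ~~~~~~
~~~~~~
+~~~~^
+~+~++
~~+~~+
~~~++~
~~~~~~
~~~~~~
~~~~~~
step 25: ~~~~~~
~~~~~~
+~~~<~
+~+~++
~~+~~+
~~~++~
~~~~~~
~~~~~~
~~~~~~
step 26: ~~~~~~
~~~~^~
+~~~+~
+~+~++
~~+~~+
~~~++~
~~~~~~
~~~~~~
~~~~~~
step 27: ~~~~~~
~~~~+>
+~~~+~
+~+~++
~~+~~+
~~~++~
~~~~~~
~~~~~~
~~~~~~
step 28: ~~~~~~
~~~~++
+~~~+v
+~+~++
~~+~~+
~~~++~
~~~~~~
~~~~~~
~~~~~~
step 29: ~~~~~~
~~~~++
+~~~<+
+~+~++
~~+~~+
~~~++~
~~~~~~
~~~~~~
~~~~~~
step 30: ~~~~~~
~~~~++
+~~~~+
+~+~v+
~~+~~+
~~~++~
~~~~~~
~~~~~~
~~~~~~
step 31: ~~~~~~
~~~~++
+~~~~+
+~+~~>
~~+~~+
~~~++~
~~~~~~
~~~~~~
~~~~~~
step 32: ~~~~~~
~~~~++
+~~~~^
+~+~~~
~~+~~+
~~~++~
~~~~~~
~~~~~~
~~~~~~
step 33: ~~~~~~
~~~~++
+~~~<~
+~+~~~
~~+~~+
~~~++~
~~~~~~
~~~~~~
~~~~~~
step 34: ~~~~~~
~~~~^+
+~~~+~
+~+~~~
~~+~~+
~~~++~
~~~~~~
~~~~~~
~~~~~~
step 35: ~~~~~~
~~~<~+
+~~~+~
+~+~~~
~~+~~+
~~~++~
~~~~~~
~~~~~~
~~~~~~
step 36: ~~~^~~
~~~+~+
+~~~+~
+~+~~~
~~+~~+
~~~++~
~~~~~~
~~~~~~
~~~~~~
step 37: ~~~+>~
~~~+~+
+~~~+~
+~+~~~
~~+~~+
~~~++~
~~~~~~
~~~~~~
~~~~~~
step 38: ~~~++~
~~~+v+
+~~~+~
+~+~~~
~~+~~+
~~~++~
~~~~~~
~~~~~~
~~~~~~

1,4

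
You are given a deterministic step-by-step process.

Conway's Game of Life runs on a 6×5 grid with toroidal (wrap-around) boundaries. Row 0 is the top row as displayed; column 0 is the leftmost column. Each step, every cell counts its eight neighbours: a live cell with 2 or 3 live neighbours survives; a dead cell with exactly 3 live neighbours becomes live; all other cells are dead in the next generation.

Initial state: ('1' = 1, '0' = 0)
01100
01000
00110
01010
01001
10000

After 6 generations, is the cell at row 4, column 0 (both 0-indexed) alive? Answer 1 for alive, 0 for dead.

0

k=0  01100
01000
00110
01010
01001
10000
k=1  11100
01010
01010
11011
01101
10100
k=2  10011
00011
01010
00000
00000
00001
k=3  10000
00000
00111
00000
00000
10011
k=4  10000
00011
00010
00010
00001
10001
k=5  10010
00011
00110
00011
10011
10001
k=6  10010
00000
00100
10000
00000
01000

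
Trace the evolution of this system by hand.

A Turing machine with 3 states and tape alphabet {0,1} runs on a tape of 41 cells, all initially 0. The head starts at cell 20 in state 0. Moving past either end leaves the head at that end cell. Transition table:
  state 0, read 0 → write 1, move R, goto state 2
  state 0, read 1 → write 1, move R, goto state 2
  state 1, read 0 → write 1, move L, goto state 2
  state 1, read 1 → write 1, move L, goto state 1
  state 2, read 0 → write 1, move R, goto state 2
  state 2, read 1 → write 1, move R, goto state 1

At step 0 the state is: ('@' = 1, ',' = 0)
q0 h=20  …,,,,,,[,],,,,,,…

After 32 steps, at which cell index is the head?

k=0  q0 h=20  …,,,,,,[,],,,,,,…
k=1  q2 h=21  …,,,,,@[,],,,,,,…
k=2  q2 h=22  …,,,,@@[,],,,,,,…
k=3  q2 h=23  …,,,@@@[,],,,,,,…
k=4  q2 h=24  …,,@@@@[,],,,,,,…
k=5  q2 h=25  …,@@@@@[,],,,,,,…
k=6  q2 h=26  …@@@@@@[,],,,,,,…
k=7  q2 h=27  …@@@@@@[,],,,,,,…
k=8  q2 h=28  …@@@@@@[,],,,,,,…
k=9  q2 h=29  …@@@@@@[,],,,,,,…
k=10  q2 h=30  …@@@@@@[,],,,,,,…
k=11  q2 h=31  …@@@@@@[,],,,,,,…
k=12  q2 h=32  …@@@@@@[,],,,,,,…
k=13  q2 h=33  …@@@@@@[,],,,,,,…
k=14  q2 h=34  …@@@@@@[,],,,,,,|
k=15  q2 h=35  …@@@@@@[,],,,,,|
k=16  q2 h=36  …@@@@@@[,],,,,|
k=17  q2 h=37  …@@@@@@[,],,,|
k=18  q2 h=38  …@@@@@@[,],,|
k=19  q2 h=39  …@@@@@@[,],|
k=20  q2 h=40  …@@@@@@[,]|
k=21  q2 h=40  …@@@@@@[@]|
k=22  q1 h=40  …@@@@@@[@]|
k=23  q1 h=39  …@@@@@@[@]@|
k=24  q1 h=38  …@@@@@@[@]@@|
k=25  q1 h=37  …@@@@@@[@]@@@|
k=26  q1 h=36  …@@@@@@[@]@@@@|
k=27  q1 h=35  …@@@@@@[@]@@@@@|
k=28  q1 h=34  …@@@@@@[@]@@@@@@|
k=29  q1 h=33  …@@@@@@[@]@@@@@@…
k=30  q1 h=32  …@@@@@@[@]@@@@@@…
k=31  q1 h=31  …@@@@@@[@]@@@@@@…
k=32  q1 h=30  …@@@@@@[@]@@@@@@…

30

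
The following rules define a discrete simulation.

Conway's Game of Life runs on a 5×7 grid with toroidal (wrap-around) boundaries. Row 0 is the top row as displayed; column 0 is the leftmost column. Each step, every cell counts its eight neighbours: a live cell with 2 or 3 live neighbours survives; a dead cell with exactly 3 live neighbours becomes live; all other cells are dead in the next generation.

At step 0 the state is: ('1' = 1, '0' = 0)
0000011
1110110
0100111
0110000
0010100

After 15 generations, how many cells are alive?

12

[0] 0000011
1110110
0100111
0110000
0010100
[1] 1010001
0111000
0000101
1110100
0111010
[2] 1000101
0111011
0000110
1000101
0000110
[3] 1110000
0111000
0110000
0001001
0001100
[4] 1000100
0001000
1100000
0001100
1101100
[5] 1110100
1100000
0011100
0001100
1110010
[6] 0001000
1000100
0110100
0000010
1000011
[7] 1000110
0110100
0101110
1100110
0000111
[8] 1100000
1110001
0000001
1110000
0101000
[9] 0000001
0010001
0000001
1110000
0000000
[10] 0000000
1000011
0010001
1100000
1100000
[11] 0100000
1000011
0000010
0010001
1100000
[12] 0100000
1000011
1000010
1100001
1110000
[13] 0010000
1100010
0000010
0010000
0010001
[14] 1010001
0100001
0100001
0000000
0111000
[15] 0001001
0110011
0000000
1100000
1111000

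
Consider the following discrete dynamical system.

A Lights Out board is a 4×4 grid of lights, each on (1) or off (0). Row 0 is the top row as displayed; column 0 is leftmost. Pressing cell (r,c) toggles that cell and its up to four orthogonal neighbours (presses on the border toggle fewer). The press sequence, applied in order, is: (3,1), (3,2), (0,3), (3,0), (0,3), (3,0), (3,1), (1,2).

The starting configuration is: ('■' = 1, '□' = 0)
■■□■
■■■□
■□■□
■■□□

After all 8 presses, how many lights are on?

11

0) ■■□■
■■■□
■□■□
■■□□
1) ■■□■
■■■□
■■■□
□□■□
2) ■■□■
■■■□
■■□□
□■□■
3) ■■■□
■■■■
■■□□
□■□■
4) ■■■□
■■■■
□■□□
■□□■
5) ■■□■
■■■□
□■□□
■□□■
6) ■■□■
■■■□
■■□□
□■□■
7) ■■□■
■■■□
■□□□
■□■■
8) ■■■■
■□□■
■□■□
■□■■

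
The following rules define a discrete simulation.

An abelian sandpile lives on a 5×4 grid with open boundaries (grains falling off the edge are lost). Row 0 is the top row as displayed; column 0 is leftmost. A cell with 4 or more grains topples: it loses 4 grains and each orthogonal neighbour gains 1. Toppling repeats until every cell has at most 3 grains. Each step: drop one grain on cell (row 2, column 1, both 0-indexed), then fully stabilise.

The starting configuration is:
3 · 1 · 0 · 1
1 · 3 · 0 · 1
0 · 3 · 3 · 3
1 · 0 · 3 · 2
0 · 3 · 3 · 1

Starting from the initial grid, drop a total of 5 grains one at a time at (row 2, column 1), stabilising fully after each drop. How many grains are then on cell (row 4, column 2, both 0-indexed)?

step 0: 3 · 1 · 0 · 1
1 · 3 · 0 · 1
0 · 3 · 3 · 3
1 · 0 · 3 · 2
0 · 3 · 3 · 1
step 1: 3 · 2 · 0 · 1
2 · 0 · 2 · 2
1 · 2 · 2 · 1
1 · 3 · 2 · 0
1 · 0 · 1 · 3
step 2: 3 · 2 · 0 · 1
2 · 0 · 2 · 2
1 · 3 · 2 · 1
1 · 3 · 2 · 0
1 · 0 · 1 · 3
step 3: 3 · 2 · 0 · 1
2 · 1 · 2 · 2
2 · 1 · 3 · 1
2 · 0 · 3 · 0
1 · 1 · 1 · 3
step 4: 3 · 2 · 0 · 1
2 · 1 · 2 · 2
2 · 2 · 3 · 1
2 · 0 · 3 · 0
1 · 1 · 1 · 3
step 5: 3 · 2 · 0 · 1
2 · 1 · 2 · 2
2 · 3 · 3 · 1
2 · 0 · 3 · 0
1 · 1 · 1 · 3

1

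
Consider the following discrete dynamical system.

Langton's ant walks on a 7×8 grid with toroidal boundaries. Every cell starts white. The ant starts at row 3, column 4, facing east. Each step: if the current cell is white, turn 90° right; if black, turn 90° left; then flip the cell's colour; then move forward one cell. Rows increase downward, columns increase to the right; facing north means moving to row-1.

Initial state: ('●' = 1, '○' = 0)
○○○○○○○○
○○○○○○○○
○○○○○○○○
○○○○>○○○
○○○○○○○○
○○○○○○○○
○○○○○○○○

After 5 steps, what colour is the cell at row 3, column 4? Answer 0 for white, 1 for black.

0

step 0: ○○○○○○○○
○○○○○○○○
○○○○○○○○
○○○○>○○○
○○○○○○○○
○○○○○○○○
○○○○○○○○
step 1: ○○○○○○○○
○○○○○○○○
○○○○○○○○
○○○○●○○○
○○○○v○○○
○○○○○○○○
○○○○○○○○
step 2: ○○○○○○○○
○○○○○○○○
○○○○○○○○
○○○○●○○○
○○○<●○○○
○○○○○○○○
○○○○○○○○
step 3: ○○○○○○○○
○○○○○○○○
○○○○○○○○
○○○^●○○○
○○○●●○○○
○○○○○○○○
○○○○○○○○
step 4: ○○○○○○○○
○○○○○○○○
○○○○○○○○
○○○●>○○○
○○○●●○○○
○○○○○○○○
○○○○○○○○
step 5: ○○○○○○○○
○○○○○○○○
○○○○^○○○
○○○●○○○○
○○○●●○○○
○○○○○○○○
○○○○○○○○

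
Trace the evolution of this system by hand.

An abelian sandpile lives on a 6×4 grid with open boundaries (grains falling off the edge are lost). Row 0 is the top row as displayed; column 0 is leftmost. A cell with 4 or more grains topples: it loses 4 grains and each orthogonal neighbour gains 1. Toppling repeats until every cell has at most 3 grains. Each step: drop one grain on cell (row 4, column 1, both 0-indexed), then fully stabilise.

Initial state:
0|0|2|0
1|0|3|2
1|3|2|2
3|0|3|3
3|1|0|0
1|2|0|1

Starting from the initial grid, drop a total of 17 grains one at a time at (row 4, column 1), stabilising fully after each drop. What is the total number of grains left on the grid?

t=0: 0|0|2|0
1|0|3|2
1|3|2|2
3|0|3|3
3|1|0|0
1|2|0|1
t=1: 0|0|2|0
1|0|3|2
1|3|2|2
3|0|3|3
3|2|0|0
1|2|0|1
t=2: 0|0|2|0
1|0|3|2
1|3|2|2
3|0|3|3
3|3|0|0
1|2|0|1
t=3: 0|0|2|0
1|0|3|2
2|3|2|2
0|2|3|3
1|1|1|0
2|3|0|1
t=4: 0|0|2|0
1|0|3|2
2|3|2|2
0|2|3|3
1|2|1|0
2|3|0|1
t=5: 0|0|2|0
1|0|3|2
2|3|2|2
0|2|3|3
1|3|1|0
2|3|0|1
t=6: 0|0|2|0
1|0|3|2
2|3|2|2
0|3|3|3
2|1|2|0
3|0|1|1
t=7: 0|0|2|0
1|0|3|2
2|3|2|2
0|3|3|3
2|2|2|0
3|0|1|1
t=8: 0|0|2|0
1|0|3|2
2|3|2|2
0|3|3|3
2|3|2|0
3|0|1|1
t=9: 0|0|3|1
1|2|1|0
3|1|2|1
1|2|3|1
3|2|0|2
3|1|2|1
t=10: 0|0|3|1
1|2|1|0
3|1|2|1
1|2|3|1
3|3|0|2
3|1|2|1
t=11: 0|0|3|1
1|2|1|0
3|1|2|1
2|3|3|1
1|1|1|2
0|3|2|1
t=12: 0|0|3|1
1|2|1|0
3|1|2|1
2|3|3|1
1|2|1|2
0|3|2|1
t=13: 0|0|3|1
1|2|1|0
3|1|2|1
2|3|3|1
1|3|1|2
0|3|2|1
t=14: 0|0|3|1
1|2|1|0
3|2|3|1
3|1|0|2
2|2|3|2
1|0|3|1
t=15: 0|0|3|1
1|2|1|0
3|2|3|1
3|1|0|2
2|3|3|2
1|0|3|1
t=16: 0|0|3|1
1|2|1|0
3|2|3|1
3|2|1|2
3|1|1|3
1|2|0|2
t=17: 0|0|3|1
1|2|1|0
3|2|3|1
3|2|1|2
3|2|1|3
1|2|0|2

39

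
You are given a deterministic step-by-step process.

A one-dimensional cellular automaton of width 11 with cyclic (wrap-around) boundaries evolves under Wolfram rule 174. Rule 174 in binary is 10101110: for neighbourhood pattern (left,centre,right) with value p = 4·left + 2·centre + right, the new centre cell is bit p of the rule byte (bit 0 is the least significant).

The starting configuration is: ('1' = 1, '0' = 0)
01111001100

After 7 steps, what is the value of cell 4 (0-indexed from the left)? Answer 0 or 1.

0

[0] 01111001100
[1] 11110011000
[2] 11100110001
[3] 11001100011
[4] 10011000111
[5] 00110001111
[6] 01100011110
[7] 11000111100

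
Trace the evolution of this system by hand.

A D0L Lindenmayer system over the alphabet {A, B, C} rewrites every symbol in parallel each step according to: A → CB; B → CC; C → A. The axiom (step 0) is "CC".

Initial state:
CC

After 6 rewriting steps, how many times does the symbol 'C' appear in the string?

k=0  CC
k=1  AA
k=2  CBCB
k=3  ACCACC
k=4  CBAACBAA
k=5  ACCCBCBACCCBCB
k=6  CBAAACCACCCBAAACCACC

10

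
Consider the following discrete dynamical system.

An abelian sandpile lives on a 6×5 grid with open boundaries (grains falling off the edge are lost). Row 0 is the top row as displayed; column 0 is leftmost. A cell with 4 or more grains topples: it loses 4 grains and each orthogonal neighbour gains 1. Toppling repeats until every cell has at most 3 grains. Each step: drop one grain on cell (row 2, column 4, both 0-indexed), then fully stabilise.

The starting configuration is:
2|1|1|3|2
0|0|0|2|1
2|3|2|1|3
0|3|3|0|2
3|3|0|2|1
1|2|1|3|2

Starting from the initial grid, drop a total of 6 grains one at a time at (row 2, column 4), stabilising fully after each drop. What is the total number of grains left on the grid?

t=0: 2|1|1|3|2
0|0|0|2|1
2|3|2|1|3
0|3|3|0|2
3|3|0|2|1
1|2|1|3|2
t=1: 2|1|1|3|2
0|0|0|2|2
2|3|2|2|0
0|3|3|0|3
3|3|0|2|1
1|2|1|3|2
t=2: 2|1|1|3|2
0|0|0|2|2
2|3|2|2|1
0|3|3|0|3
3|3|0|2|1
1|2|1|3|2
t=3: 2|1|1|3|2
0|0|0|2|2
2|3|2|2|2
0|3|3|0|3
3|3|0|2|1
1|2|1|3|2
t=4: 2|1|1|3|2
0|0|0|2|2
2|3|2|2|3
0|3|3|0|3
3|3|0|2|1
1|2|1|3|2
t=5: 2|1|1|3|2
0|0|0|2|3
2|3|2|3|1
0|3|3|1|0
3|3|0|2|2
1|2|1|3|2
t=6: 2|1|1|3|2
0|0|0|2|3
2|3|2|3|2
0|3|3|1|0
3|3|0|2|2
1|2|1|3|2

52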